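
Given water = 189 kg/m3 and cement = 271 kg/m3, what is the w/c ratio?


w/c = water / cement
w/c = 189 / 271 = 0.697

0.697


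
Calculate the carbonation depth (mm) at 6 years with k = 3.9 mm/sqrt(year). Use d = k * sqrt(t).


depth = k * sqrt(t)
= 3.9 * sqrt(6)
= 9.55 mm

9.55


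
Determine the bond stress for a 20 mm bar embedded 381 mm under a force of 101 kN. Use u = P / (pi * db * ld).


u = P / (pi * db * ld)
= 101 * 1000 / (pi * 20 * 381)
= 4.219 MPa

4.219


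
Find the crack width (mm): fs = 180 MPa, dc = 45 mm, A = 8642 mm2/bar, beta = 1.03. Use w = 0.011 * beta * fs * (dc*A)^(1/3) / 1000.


w = 0.011 * beta * fs * (dc * A)^(1/3) / 1000
= 0.011 * 1.03 * 180 * (45 * 8642)^(1/3) / 1000
= 0.149 mm

0.149


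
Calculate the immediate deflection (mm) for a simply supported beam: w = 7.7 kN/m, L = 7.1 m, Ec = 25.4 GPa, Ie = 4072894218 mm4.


Convert: L = 7.1 m = 7100 mm, Ec = 25.4 GPa = 25400 MPa
delta = 5 * 7.7 * 7100^4 / (384 * 25400 * 4072894218)
= 2.46 mm

2.46


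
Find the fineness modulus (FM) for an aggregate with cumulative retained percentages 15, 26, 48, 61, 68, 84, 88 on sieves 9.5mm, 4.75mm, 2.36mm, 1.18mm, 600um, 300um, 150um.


FM = sum(cumulative % retained) / 100
= 390 / 100
= 3.9

3.9


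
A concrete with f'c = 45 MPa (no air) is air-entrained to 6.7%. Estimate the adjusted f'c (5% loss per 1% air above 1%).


Strength loss = (6.7 - 1) * 5 = 28.5%
f'c = 45 * (1 - 28.5/100)
= 32.18 MPa

32.18


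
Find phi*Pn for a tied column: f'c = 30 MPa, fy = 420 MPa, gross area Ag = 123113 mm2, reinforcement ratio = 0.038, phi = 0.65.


Ast = rho * Ag = 0.038 * 123113 = 4678.294 mm2
phi*Pn = 0.65 * 0.80 * (0.85 * 30 * (123113 - 4678.294) + 420 * 4678.294) / 1000
= 2592.18 kN

2592.18


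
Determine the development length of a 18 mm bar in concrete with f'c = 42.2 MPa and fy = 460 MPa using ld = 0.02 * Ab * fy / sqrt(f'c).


Ab = pi * 18^2 / 4 = 254.469 mm2
ld = 0.02 * 254.469 * 460 / sqrt(42.2)
= 360.4 mm

360.4


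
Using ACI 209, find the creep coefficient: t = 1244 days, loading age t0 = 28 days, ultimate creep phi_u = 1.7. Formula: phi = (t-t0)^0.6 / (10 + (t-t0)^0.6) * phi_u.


dt = 1244 - 28 = 1216
phi = 1216^0.6 / (10 + 1216^0.6) * 1.7
= 1.49

1.49


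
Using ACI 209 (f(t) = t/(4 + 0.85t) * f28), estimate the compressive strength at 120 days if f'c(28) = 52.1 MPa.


f(120) = 120 / (4 + 0.85 * 120) * 52.1
= 120 / 106.0 * 52.1
= 58.98 MPa

58.98


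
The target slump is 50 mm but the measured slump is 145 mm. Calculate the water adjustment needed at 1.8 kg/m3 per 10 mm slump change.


Difference = 50 - 145 = -95 mm
Water adjustment = -95 * 1.8 / 10 = -17.1 kg/m3

-17.1


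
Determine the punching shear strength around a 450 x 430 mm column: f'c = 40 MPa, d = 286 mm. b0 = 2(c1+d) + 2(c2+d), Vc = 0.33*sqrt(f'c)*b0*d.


b0 = 2*(450 + 286) + 2*(430 + 286) = 2904 mm
Vc = 0.33 * sqrt(40) * 2904 * 286 / 1000
= 1733.43 kN

1733.43


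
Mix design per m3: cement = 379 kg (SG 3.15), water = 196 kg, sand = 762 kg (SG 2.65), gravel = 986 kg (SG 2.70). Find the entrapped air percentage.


Vol cement = 379 / (3.15 * 1000) = 0.120317 m3
Vol water = 196 / 1000 = 0.196 m3
Vol sand = 762 / (2.65 * 1000) = 0.287547 m3
Vol gravel = 986 / (2.70 * 1000) = 0.365185 m3
Total solid + water volume = 0.96905 m3
Air = (1 - 0.96905) * 100 = 3.1%

3.1


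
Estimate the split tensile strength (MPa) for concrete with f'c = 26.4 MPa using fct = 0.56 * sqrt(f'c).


fct = 0.56 * sqrt(26.4)
= 0.56 * 5.138
= 2.877 MPa

2.877


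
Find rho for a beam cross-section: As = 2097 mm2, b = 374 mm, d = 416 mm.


rho = As / (b * d)
= 2097 / (374 * 416)
= 0.0135

0.0135


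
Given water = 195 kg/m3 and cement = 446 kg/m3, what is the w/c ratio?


w/c = water / cement
w/c = 195 / 446 = 0.437

0.437


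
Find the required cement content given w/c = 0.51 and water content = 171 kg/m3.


Cement = water / (w/c)
= 171 / 0.51
= 335.3 kg/m3

335.3


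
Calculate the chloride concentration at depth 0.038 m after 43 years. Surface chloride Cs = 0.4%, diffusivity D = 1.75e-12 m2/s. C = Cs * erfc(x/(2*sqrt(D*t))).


t_seconds = 43 * 365.25 * 24 * 3600 = 1356976800.0 s
arg = 0.038 / (2 * sqrt(1.75e-12 * 1356976800.0))
= 0.3899
erfc(0.3899) = 0.5814
C = 0.4 * 0.5814 = 0.2325%

0.2325


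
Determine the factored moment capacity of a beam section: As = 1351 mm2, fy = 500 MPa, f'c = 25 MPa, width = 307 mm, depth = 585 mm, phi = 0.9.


a = As * fy / (0.85 * f'c * b)
= 1351 * 500 / (0.85 * 25 * 307)
= 103.5447 mm
Mn = As * fy * (d - a/2) / 10^6
= 360.1953 kN-m
phi*Mn = 0.9 * 360.1953 = 324.18 kN-m

324.18


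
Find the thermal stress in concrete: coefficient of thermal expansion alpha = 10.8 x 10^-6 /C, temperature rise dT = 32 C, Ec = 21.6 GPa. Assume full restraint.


sigma = alpha * dT * Ec
= 10.8e-6 * 32 * 21.6 * 1000
= 7.465 MPa

7.465


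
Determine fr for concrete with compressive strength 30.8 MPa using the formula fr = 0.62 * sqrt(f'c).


fr = 0.62 * sqrt(30.8)
= 3.441 MPa

3.441


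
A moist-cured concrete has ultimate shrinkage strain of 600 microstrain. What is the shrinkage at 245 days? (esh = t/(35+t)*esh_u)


esh(245) = 245 / (35 + 245) * 600
= 245 / 280 * 600
= 525.0 microstrain

525.0


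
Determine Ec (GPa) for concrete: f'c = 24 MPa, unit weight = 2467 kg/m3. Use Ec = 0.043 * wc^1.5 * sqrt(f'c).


Ec = 0.043 * 2467^1.5 * sqrt(24) / 1000
= 25.81 GPa

25.81


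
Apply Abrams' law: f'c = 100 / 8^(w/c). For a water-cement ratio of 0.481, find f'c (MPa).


f'c = 100 / 8^0.481
= 100 / 2.719
= 36.78 MPa

36.78


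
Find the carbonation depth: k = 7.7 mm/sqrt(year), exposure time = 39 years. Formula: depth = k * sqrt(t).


depth = k * sqrt(t)
= 7.7 * sqrt(39)
= 48.09 mm

48.09


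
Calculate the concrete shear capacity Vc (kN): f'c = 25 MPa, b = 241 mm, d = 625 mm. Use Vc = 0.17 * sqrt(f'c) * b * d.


Vc = 0.17 * sqrt(25) * 241 * 625 / 1000
= 128.03 kN

128.03


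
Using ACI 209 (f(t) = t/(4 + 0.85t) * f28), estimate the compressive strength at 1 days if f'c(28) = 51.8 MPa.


f(1) = 1 / (4 + 0.85 * 1) * 51.8
= 1 / 4.85 * 51.8
= 10.68 MPa

10.68


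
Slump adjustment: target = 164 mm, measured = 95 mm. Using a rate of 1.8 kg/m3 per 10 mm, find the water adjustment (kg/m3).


Difference = 164 - 95 = 69 mm
Water adjustment = 69 * 1.8 / 10 = 12.4 kg/m3

12.4


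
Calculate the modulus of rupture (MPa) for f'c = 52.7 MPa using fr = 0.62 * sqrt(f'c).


fr = 0.62 * sqrt(52.7)
= 4.501 MPa

4.501


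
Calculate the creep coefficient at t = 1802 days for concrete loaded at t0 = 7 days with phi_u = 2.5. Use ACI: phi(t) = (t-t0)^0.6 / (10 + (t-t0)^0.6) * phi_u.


dt = 1802 - 7 = 1795
phi = 1795^0.6 / (10 + 1795^0.6) * 2.5
= 2.249

2.249


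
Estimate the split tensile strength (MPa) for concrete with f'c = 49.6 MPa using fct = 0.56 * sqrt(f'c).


fct = 0.56 * sqrt(49.6)
= 0.56 * 7.043
= 3.944 MPa

3.944


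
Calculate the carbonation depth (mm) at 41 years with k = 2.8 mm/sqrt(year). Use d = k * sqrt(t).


depth = k * sqrt(t)
= 2.8 * sqrt(41)
= 17.93 mm

17.93


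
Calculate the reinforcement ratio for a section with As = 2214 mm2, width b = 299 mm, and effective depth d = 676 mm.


rho = As / (b * d)
= 2214 / (299 * 676)
= 0.011

0.011


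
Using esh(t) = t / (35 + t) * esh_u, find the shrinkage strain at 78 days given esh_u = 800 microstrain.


esh(78) = 78 / (35 + 78) * 800
= 78 / 113 * 800
= 552.2 microstrain

552.2


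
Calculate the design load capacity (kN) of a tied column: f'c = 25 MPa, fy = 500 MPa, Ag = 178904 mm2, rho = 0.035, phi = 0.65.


Ast = rho * Ag = 0.035 * 178904 = 6261.64 mm2
phi*Pn = 0.65 * 0.80 * (0.85 * 25 * (178904 - 6261.64) + 500 * 6261.64) / 1000
= 3535.72 kN

3535.72


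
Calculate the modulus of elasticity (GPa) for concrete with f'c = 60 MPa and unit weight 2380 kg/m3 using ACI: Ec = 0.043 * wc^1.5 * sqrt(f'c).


Ec = 0.043 * 2380^1.5 * sqrt(60) / 1000
= 38.67 GPa

38.67


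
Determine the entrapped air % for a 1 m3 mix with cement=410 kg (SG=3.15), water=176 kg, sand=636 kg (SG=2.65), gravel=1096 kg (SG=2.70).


Vol cement = 410 / (3.15 * 1000) = 0.130159 m3
Vol water = 176 / 1000 = 0.176 m3
Vol sand = 636 / (2.65 * 1000) = 0.24 m3
Vol gravel = 1096 / (2.70 * 1000) = 0.405926 m3
Total solid + water volume = 0.952085 m3
Air = (1 - 0.952085) * 100 = 4.79%

4.79


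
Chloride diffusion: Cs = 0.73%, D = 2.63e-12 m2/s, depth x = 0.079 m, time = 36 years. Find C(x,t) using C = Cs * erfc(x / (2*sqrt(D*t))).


t_seconds = 36 * 365.25 * 24 * 3600 = 1136073600.0 s
arg = 0.079 / (2 * sqrt(2.63e-12 * 1136073600.0))
= 0.7226
erfc(0.7226) = 0.3068
C = 0.73 * 0.3068 = 0.224%

0.224


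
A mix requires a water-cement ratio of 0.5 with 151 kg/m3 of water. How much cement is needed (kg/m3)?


Cement = water / (w/c)
= 151 / 0.5
= 302.0 kg/m3

302.0


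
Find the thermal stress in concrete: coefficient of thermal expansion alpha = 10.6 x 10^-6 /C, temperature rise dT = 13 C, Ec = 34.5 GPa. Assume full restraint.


sigma = alpha * dT * Ec
= 10.6e-6 * 13 * 34.5 * 1000
= 4.754 MPa

4.754


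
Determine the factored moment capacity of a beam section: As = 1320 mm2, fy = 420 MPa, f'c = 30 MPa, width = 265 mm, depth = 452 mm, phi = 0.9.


a = As * fy / (0.85 * f'c * b)
= 1320 * 420 / (0.85 * 30 * 265)
= 82.0422 mm
Mn = As * fy * (d - a/2) / 10^6
= 227.8467 kN-m
phi*Mn = 0.9 * 227.8467 = 205.06 kN-m

205.06


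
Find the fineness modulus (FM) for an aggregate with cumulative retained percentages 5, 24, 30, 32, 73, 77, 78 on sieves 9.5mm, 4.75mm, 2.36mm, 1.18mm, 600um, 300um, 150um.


FM = sum(cumulative % retained) / 100
= 319 / 100
= 3.19

3.19


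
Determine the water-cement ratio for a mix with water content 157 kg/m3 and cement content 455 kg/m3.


w/c = water / cement
w/c = 157 / 455 = 0.345

0.345


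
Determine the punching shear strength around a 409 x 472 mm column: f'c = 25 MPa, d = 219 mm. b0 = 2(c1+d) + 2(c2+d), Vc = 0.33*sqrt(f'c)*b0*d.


b0 = 2*(409 + 219) + 2*(472 + 219) = 2638 mm
Vc = 0.33 * sqrt(25) * 2638 * 219 / 1000
= 953.24 kN

953.24


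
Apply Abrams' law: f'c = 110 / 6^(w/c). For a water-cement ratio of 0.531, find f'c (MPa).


f'c = 110 / 6^0.531
= 110 / 2.589
= 42.48 MPa

42.48


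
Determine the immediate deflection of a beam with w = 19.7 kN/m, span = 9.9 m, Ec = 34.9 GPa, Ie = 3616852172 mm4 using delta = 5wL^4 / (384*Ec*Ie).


Convert: L = 9.9 m = 9900 mm, Ec = 34.9 GPa = 34900 MPa
delta = 5 * 19.7 * 9900^4 / (384 * 34900 * 3616852172)
= 19.52 mm

19.52


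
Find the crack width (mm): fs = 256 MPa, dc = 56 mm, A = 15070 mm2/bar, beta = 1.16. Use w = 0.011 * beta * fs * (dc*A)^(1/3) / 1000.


w = 0.011 * beta * fs * (dc * A)^(1/3) / 1000
= 0.011 * 1.16 * 256 * (56 * 15070)^(1/3) / 1000
= 0.309 mm

0.309


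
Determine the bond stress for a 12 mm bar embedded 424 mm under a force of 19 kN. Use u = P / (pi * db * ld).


u = P / (pi * db * ld)
= 19 * 1000 / (pi * 12 * 424)
= 1.189 MPa

1.189


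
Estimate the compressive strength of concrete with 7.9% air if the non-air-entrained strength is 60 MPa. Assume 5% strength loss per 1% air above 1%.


Strength loss = (7.9 - 1) * 5 = 34.5%
f'c = 60 * (1 - 34.5/100)
= 39.3 MPa

39.3


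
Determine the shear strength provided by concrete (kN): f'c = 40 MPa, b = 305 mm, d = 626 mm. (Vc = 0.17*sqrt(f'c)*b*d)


Vc = 0.17 * sqrt(40) * 305 * 626 / 1000
= 205.28 kN

205.28


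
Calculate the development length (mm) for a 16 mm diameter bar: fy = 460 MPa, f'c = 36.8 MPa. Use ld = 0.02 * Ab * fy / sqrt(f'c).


Ab = pi * 16^2 / 4 = 201.062 mm2
ld = 0.02 * 201.062 * 460 / sqrt(36.8)
= 304.9 mm

304.9


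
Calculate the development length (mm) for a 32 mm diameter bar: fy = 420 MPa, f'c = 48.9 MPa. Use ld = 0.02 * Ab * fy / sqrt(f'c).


Ab = pi * 32^2 / 4 = 804.248 mm2
ld = 0.02 * 804.248 * 420 / sqrt(48.9)
= 966.1 mm

966.1


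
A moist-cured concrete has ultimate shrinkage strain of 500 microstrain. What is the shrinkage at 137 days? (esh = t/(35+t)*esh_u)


esh(137) = 137 / (35 + 137) * 500
= 137 / 172 * 500
= 398.3 microstrain

398.3


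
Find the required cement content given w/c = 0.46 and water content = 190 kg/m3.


Cement = water / (w/c)
= 190 / 0.46
= 413.0 kg/m3

413.0


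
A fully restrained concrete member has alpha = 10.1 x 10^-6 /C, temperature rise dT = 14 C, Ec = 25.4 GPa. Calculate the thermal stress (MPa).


sigma = alpha * dT * Ec
= 10.1e-6 * 14 * 25.4 * 1000
= 3.592 MPa

3.592


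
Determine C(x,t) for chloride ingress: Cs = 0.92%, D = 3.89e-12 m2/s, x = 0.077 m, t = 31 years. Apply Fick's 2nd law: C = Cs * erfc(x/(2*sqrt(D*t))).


t_seconds = 31 * 365.25 * 24 * 3600 = 978285600.0 s
arg = 0.077 / (2 * sqrt(3.89e-12 * 978285600.0))
= 0.6241
erfc(0.6241) = 0.3774
C = 0.92 * 0.3774 = 0.3473%

0.3473


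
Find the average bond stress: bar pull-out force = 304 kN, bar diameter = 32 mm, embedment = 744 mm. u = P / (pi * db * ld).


u = P / (pi * db * ld)
= 304 * 1000 / (pi * 32 * 744)
= 4.064 MPa

4.064


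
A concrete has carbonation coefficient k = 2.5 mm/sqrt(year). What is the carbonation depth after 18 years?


depth = k * sqrt(t)
= 2.5 * sqrt(18)
= 10.61 mm

10.61


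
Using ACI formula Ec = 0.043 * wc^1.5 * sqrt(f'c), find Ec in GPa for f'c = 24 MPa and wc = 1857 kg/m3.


Ec = 0.043 * 1857^1.5 * sqrt(24) / 1000
= 16.86 GPa

16.86


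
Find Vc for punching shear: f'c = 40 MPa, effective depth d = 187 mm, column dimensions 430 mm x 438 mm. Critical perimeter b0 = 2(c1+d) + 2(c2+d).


b0 = 2*(430 + 187) + 2*(438 + 187) = 2484 mm
Vc = 0.33 * sqrt(40) * 2484 * 187 / 1000
= 969.48 kN

969.48


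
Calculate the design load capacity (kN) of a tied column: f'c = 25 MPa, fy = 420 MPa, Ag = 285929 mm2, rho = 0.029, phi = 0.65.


Ast = rho * Ag = 0.029 * 285929 = 8291.941 mm2
phi*Pn = 0.65 * 0.80 * (0.85 * 25 * (285929 - 8291.941) + 420 * 8291.941) / 1000
= 4878.85 kN

4878.85


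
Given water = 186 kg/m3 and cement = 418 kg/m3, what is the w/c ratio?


w/c = water / cement
w/c = 186 / 418 = 0.445

0.445


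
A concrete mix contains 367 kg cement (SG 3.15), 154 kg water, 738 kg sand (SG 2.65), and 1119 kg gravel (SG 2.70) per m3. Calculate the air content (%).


Vol cement = 367 / (3.15 * 1000) = 0.116508 m3
Vol water = 154 / 1000 = 0.154 m3
Vol sand = 738 / (2.65 * 1000) = 0.278491 m3
Vol gravel = 1119 / (2.70 * 1000) = 0.414444 m3
Total solid + water volume = 0.963443 m3
Air = (1 - 0.963443) * 100 = 3.66%

3.66


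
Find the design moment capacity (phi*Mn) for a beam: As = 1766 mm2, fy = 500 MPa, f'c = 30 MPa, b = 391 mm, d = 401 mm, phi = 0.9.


a = As * fy / (0.85 * f'c * b)
= 1766 * 500 / (0.85 * 30 * 391)
= 88.5613 mm
Mn = As * fy * (d - a/2) / 10^6
= 314.9832 kN-m
phi*Mn = 0.9 * 314.9832 = 283.48 kN-m

283.48


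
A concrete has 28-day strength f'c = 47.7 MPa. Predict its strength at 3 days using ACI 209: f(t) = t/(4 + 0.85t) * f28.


f(3) = 3 / (4 + 0.85 * 3) * 47.7
= 3 / 6.55 * 47.7
= 21.85 MPa

21.85


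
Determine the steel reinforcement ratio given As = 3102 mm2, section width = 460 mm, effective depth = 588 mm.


rho = As / (b * d)
= 3102 / (460 * 588)
= 0.0115

0.0115


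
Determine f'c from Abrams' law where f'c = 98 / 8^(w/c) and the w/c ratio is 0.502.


f'c = 98 / 8^0.502
= 98 / 2.84
= 34.5 MPa

34.5


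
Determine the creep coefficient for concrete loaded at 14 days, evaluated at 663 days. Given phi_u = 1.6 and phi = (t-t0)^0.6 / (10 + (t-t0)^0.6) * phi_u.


dt = 663 - 14 = 649
phi = 649^0.6 / (10 + 649^0.6) * 1.6
= 1.327

1.327


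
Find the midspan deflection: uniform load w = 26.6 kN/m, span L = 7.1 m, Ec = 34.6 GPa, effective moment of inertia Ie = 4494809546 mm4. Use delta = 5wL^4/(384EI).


Convert: L = 7.1 m = 7100 mm, Ec = 34.6 GPa = 34600 MPa
delta = 5 * 26.6 * 7100^4 / (384 * 34600 * 4494809546)
= 5.66 mm

5.66


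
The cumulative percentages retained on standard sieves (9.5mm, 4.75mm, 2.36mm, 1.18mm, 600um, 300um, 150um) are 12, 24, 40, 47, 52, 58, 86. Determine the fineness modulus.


FM = sum(cumulative % retained) / 100
= 319 / 100
= 3.19

3.19


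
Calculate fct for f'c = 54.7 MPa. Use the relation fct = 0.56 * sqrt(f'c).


fct = 0.56 * sqrt(54.7)
= 0.56 * 7.396
= 4.142 MPa

4.142


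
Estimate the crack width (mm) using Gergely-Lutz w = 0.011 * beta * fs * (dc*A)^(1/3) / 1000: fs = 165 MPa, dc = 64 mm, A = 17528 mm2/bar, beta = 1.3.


w = 0.011 * beta * fs * (dc * A)^(1/3) / 1000
= 0.011 * 1.3 * 165 * (64 * 17528)^(1/3) / 1000
= 0.245 mm

0.245


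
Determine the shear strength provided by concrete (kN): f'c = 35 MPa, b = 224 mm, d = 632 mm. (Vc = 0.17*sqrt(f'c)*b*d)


Vc = 0.17 * sqrt(35) * 224 * 632 / 1000
= 142.38 kN

142.38


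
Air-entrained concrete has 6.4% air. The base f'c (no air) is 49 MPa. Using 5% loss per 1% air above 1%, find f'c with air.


Strength loss = (6.4 - 1) * 5 = 27.0%
f'c = 49 * (1 - 27.0/100)
= 35.77 MPa

35.77


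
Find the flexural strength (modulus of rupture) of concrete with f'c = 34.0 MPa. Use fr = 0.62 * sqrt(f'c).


fr = 0.62 * sqrt(34.0)
= 3.615 MPa

3.615


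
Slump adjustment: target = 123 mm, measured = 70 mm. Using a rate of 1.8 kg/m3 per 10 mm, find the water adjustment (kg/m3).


Difference = 123 - 70 = 53 mm
Water adjustment = 53 * 1.8 / 10 = 9.5 kg/m3

9.5


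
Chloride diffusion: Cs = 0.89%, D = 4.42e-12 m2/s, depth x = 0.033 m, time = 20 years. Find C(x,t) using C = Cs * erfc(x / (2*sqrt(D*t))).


t_seconds = 20 * 365.25 * 24 * 3600 = 631152000.0 s
arg = 0.033 / (2 * sqrt(4.42e-12 * 631152000.0))
= 0.3124
erfc(0.3124) = 0.6586
C = 0.89 * 0.6586 = 0.5862%

0.5862


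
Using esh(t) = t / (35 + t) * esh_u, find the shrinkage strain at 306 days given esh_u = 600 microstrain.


esh(306) = 306 / (35 + 306) * 600
= 306 / 341 * 600
= 538.4 microstrain

538.4


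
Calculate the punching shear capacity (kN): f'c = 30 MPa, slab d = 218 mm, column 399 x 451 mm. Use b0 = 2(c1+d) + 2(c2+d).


b0 = 2*(399 + 218) + 2*(451 + 218) = 2572 mm
Vc = 0.33 * sqrt(30) * 2572 * 218 / 1000
= 1013.45 kN

1013.45


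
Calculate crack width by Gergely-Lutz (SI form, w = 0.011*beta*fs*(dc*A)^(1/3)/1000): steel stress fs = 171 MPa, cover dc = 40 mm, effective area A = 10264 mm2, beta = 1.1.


w = 0.011 * beta * fs * (dc * A)^(1/3) / 1000
= 0.011 * 1.1 * 171 * (40 * 10264)^(1/3) / 1000
= 0.154 mm

0.154


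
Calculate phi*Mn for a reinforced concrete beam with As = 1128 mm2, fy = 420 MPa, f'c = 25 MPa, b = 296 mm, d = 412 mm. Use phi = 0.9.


a = As * fy / (0.85 * f'c * b)
= 1128 * 420 / (0.85 * 25 * 296)
= 75.3196 mm
Mn = As * fy * (d - a/2) / 10^6
= 177.3474 kN-m
phi*Mn = 0.9 * 177.3474 = 159.61 kN-m

159.61


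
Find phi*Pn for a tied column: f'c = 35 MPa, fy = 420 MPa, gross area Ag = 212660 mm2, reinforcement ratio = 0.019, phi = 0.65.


Ast = rho * Ag = 0.019 * 212660 = 4040.54 mm2
phi*Pn = 0.65 * 0.80 * (0.85 * 35 * (212660 - 4040.54) + 420 * 4040.54) / 1000
= 4109.8 kN

4109.8


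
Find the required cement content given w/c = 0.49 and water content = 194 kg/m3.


Cement = water / (w/c)
= 194 / 0.49
= 395.9 kg/m3

395.9


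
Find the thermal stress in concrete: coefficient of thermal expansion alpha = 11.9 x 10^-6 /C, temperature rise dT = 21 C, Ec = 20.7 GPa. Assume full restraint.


sigma = alpha * dT * Ec
= 11.9e-6 * 21 * 20.7 * 1000
= 5.173 MPa

5.173


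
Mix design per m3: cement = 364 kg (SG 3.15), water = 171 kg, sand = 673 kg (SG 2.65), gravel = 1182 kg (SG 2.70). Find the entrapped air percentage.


Vol cement = 364 / (3.15 * 1000) = 0.115556 m3
Vol water = 171 / 1000 = 0.171 m3
Vol sand = 673 / (2.65 * 1000) = 0.253962 m3
Vol gravel = 1182 / (2.70 * 1000) = 0.437778 m3
Total solid + water volume = 0.978296 m3
Air = (1 - 0.978296) * 100 = 2.17%

2.17


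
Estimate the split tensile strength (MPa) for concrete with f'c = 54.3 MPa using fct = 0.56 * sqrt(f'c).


fct = 0.56 * sqrt(54.3)
= 0.56 * 7.369
= 4.127 MPa

4.127


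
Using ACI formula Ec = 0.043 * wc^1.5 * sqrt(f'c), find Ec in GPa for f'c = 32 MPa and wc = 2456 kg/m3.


Ec = 0.043 * 2456^1.5 * sqrt(32) / 1000
= 29.61 GPa

29.61


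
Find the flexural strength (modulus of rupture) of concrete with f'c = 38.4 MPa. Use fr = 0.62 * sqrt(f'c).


fr = 0.62 * sqrt(38.4)
= 3.842 MPa

3.842


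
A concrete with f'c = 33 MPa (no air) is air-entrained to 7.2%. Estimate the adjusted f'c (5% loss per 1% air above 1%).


Strength loss = (7.2 - 1) * 5 = 31.0%
f'c = 33 * (1 - 31.0/100)
= 22.77 MPa

22.77


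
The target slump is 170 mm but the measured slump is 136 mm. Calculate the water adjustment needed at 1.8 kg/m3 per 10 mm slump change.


Difference = 170 - 136 = 34 mm
Water adjustment = 34 * 1.8 / 10 = 6.1 kg/m3

6.1


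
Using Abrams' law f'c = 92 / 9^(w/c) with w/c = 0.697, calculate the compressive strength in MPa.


f'c = 92 / 9^0.697
= 92 / 4.625
= 19.89 MPa

19.89


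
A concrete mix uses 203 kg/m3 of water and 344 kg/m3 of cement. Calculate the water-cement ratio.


w/c = water / cement
w/c = 203 / 344 = 0.59

0.59


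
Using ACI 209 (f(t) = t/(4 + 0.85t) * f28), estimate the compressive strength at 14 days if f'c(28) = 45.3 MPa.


f(14) = 14 / (4 + 0.85 * 14) * 45.3
= 14 / 15.9 * 45.3
= 39.89 MPa

39.89


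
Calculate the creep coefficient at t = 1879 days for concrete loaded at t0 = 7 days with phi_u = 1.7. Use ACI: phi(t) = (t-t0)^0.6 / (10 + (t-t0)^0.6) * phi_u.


dt = 1879 - 7 = 1872
phi = 1872^0.6 / (10 + 1872^0.6) * 1.7
= 1.533

1.533


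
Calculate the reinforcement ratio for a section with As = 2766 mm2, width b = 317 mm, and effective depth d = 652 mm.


rho = As / (b * d)
= 2766 / (317 * 652)
= 0.0134

0.0134


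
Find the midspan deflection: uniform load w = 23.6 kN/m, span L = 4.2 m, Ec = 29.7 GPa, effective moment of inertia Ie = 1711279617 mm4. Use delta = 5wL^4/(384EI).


Convert: L = 4.2 m = 4200 mm, Ec = 29.7 GPa = 29700 MPa
delta = 5 * 23.6 * 4200^4 / (384 * 29700 * 1711279617)
= 1.88 mm

1.88


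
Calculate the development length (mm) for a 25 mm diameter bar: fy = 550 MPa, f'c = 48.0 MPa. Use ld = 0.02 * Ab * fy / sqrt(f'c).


Ab = pi * 25^2 / 4 = 490.874 mm2
ld = 0.02 * 490.874 * 550 / sqrt(48.0)
= 779.4 mm

779.4


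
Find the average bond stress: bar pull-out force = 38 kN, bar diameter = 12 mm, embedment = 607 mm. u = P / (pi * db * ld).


u = P / (pi * db * ld)
= 38 * 1000 / (pi * 12 * 607)
= 1.661 MPa

1.661


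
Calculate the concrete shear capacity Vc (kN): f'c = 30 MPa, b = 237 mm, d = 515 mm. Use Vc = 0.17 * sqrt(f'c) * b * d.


Vc = 0.17 * sqrt(30) * 237 * 515 / 1000
= 113.65 kN

113.65


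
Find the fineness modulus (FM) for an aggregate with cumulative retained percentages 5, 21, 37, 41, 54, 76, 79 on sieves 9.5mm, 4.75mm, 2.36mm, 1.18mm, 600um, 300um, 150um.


FM = sum(cumulative % retained) / 100
= 313 / 100
= 3.13

3.13


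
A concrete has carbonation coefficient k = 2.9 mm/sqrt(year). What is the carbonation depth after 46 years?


depth = k * sqrt(t)
= 2.9 * sqrt(46)
= 19.67 mm

19.67


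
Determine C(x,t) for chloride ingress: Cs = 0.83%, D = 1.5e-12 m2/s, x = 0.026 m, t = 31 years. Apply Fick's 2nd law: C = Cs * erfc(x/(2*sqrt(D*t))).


t_seconds = 31 * 365.25 * 24 * 3600 = 978285600.0 s
arg = 0.026 / (2 * sqrt(1.5e-12 * 978285600.0))
= 0.3394
erfc(0.3394) = 0.6313
C = 0.83 * 0.6313 = 0.524%

0.524


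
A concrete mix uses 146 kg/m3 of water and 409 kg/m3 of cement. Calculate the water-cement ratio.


w/c = water / cement
w/c = 146 / 409 = 0.357

0.357


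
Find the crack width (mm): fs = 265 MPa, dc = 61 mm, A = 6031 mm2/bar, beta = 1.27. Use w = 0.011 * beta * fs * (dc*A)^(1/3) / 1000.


w = 0.011 * beta * fs * (dc * A)^(1/3) / 1000
= 0.011 * 1.27 * 265 * (61 * 6031)^(1/3) / 1000
= 0.265 mm

0.265


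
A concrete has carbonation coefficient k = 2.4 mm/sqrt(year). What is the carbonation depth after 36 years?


depth = k * sqrt(t)
= 2.4 * sqrt(36)
= 14.4 mm

14.4


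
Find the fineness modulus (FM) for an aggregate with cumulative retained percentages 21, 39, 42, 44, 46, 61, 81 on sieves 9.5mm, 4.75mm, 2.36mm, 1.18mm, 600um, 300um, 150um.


FM = sum(cumulative % retained) / 100
= 334 / 100
= 3.34

3.34


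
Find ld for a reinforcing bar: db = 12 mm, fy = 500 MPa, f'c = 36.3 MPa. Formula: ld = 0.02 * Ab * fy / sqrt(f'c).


Ab = pi * 12^2 / 4 = 113.097 mm2
ld = 0.02 * 113.097 * 500 / sqrt(36.3)
= 187.7 mm

187.7


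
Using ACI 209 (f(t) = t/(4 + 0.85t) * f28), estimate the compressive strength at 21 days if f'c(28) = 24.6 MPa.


f(21) = 21 / (4 + 0.85 * 21) * 24.6
= 21 / 21.85 * 24.6
= 23.64 MPa

23.64


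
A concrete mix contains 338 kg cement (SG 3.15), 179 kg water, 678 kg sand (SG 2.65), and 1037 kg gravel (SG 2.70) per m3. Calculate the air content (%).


Vol cement = 338 / (3.15 * 1000) = 0.107302 m3
Vol water = 179 / 1000 = 0.179 m3
Vol sand = 678 / (2.65 * 1000) = 0.255849 m3
Vol gravel = 1037 / (2.70 * 1000) = 0.384074 m3
Total solid + water volume = 0.926225 m3
Air = (1 - 0.926225) * 100 = 7.38%

7.38


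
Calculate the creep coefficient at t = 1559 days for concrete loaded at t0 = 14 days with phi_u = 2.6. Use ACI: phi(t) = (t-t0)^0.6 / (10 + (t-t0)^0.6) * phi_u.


dt = 1559 - 14 = 1545
phi = 1545^0.6 / (10 + 1545^0.6) * 2.6
= 2.317

2.317


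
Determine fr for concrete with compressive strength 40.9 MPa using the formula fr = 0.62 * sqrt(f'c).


fr = 0.62 * sqrt(40.9)
= 3.965 MPa

3.965


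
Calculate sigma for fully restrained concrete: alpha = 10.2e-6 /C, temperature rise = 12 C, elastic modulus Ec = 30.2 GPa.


sigma = alpha * dT * Ec
= 10.2e-6 * 12 * 30.2 * 1000
= 3.696 MPa

3.696


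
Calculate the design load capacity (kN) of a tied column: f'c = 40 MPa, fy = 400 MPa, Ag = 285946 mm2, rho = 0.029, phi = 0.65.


Ast = rho * Ag = 0.029 * 285946 = 8292.434 mm2
phi*Pn = 0.65 * 0.80 * (0.85 * 40 * (285946 - 8292.434) + 400 * 8292.434) / 1000
= 6633.74 kN

6633.74


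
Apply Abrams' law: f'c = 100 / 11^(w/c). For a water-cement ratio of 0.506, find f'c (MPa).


f'c = 100 / 11^0.506
= 100 / 3.365
= 29.72 MPa

29.72


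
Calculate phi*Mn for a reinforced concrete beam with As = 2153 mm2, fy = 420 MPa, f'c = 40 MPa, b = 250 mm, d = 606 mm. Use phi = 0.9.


a = As * fy / (0.85 * f'c * b)
= 2153 * 420 / (0.85 * 40 * 250)
= 106.3835 mm
Mn = As * fy * (d - a/2) / 10^6
= 499.8824 kN-m
phi*Mn = 0.9 * 499.8824 = 449.89 kN-m

449.89


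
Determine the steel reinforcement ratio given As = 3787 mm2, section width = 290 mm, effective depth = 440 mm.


rho = As / (b * d)
= 3787 / (290 * 440)
= 0.0297

0.0297


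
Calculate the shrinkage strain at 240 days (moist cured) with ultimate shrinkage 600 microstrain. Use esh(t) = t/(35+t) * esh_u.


esh(240) = 240 / (35 + 240) * 600
= 240 / 275 * 600
= 523.6 microstrain

523.6


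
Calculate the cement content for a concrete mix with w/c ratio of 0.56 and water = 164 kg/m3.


Cement = water / (w/c)
= 164 / 0.56
= 292.9 kg/m3

292.9


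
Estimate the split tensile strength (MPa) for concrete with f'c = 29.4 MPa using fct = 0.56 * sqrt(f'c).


fct = 0.56 * sqrt(29.4)
= 0.56 * 5.422
= 3.036 MPa

3.036


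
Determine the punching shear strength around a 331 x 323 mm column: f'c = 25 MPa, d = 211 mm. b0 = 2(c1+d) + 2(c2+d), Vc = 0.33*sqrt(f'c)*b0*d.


b0 = 2*(331 + 211) + 2*(323 + 211) = 2152 mm
Vc = 0.33 * sqrt(25) * 2152 * 211 / 1000
= 749.22 kN

749.22


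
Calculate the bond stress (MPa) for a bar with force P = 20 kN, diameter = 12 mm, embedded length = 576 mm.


u = P / (pi * db * ld)
= 20 * 1000 / (pi * 12 * 576)
= 0.921 MPa

0.921


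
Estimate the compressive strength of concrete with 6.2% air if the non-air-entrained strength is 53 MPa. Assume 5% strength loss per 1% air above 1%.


Strength loss = (6.2 - 1) * 5 = 26.0%
f'c = 53 * (1 - 26.0/100)
= 39.22 MPa

39.22


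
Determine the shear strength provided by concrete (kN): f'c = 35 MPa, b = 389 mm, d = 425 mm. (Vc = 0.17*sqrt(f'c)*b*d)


Vc = 0.17 * sqrt(35) * 389 * 425 / 1000
= 166.27 kN

166.27


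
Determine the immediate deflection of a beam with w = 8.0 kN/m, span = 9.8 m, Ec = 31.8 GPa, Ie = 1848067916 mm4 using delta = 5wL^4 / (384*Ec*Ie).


Convert: L = 9.8 m = 9800 mm, Ec = 31.8 GPa = 31800 MPa
delta = 5 * 8.0 * 9800^4 / (384 * 31800 * 1848067916)
= 16.35 mm

16.35


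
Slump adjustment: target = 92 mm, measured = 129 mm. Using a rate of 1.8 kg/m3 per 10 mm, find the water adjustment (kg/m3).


Difference = 92 - 129 = -37 mm
Water adjustment = -37 * 1.8 / 10 = -6.7 kg/m3

-6.7


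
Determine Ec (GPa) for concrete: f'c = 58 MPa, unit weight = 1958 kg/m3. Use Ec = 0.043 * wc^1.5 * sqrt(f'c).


Ec = 0.043 * 1958^1.5 * sqrt(58) / 1000
= 28.37 GPa

28.37


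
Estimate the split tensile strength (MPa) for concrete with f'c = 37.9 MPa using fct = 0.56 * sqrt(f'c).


fct = 0.56 * sqrt(37.9)
= 0.56 * 6.156
= 3.448 MPa

3.448


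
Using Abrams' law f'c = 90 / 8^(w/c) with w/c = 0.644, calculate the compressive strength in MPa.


f'c = 90 / 8^0.644
= 90 / 3.816
= 23.59 MPa

23.59


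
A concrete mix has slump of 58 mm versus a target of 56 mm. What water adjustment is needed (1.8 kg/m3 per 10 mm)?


Difference = 56 - 58 = -2 mm
Water adjustment = -2 * 1.8 / 10 = -0.4 kg/m3

-0.4


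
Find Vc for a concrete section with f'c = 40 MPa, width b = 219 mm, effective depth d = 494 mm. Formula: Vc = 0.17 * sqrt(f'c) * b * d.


Vc = 0.17 * sqrt(40) * 219 * 494 / 1000
= 116.32 kN

116.32


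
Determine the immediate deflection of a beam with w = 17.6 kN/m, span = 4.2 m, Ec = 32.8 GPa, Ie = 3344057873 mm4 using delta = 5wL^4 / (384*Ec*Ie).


Convert: L = 4.2 m = 4200 mm, Ec = 32.8 GPa = 32800 MPa
delta = 5 * 17.6 * 4200^4 / (384 * 32800 * 3344057873)
= 0.65 mm

0.65


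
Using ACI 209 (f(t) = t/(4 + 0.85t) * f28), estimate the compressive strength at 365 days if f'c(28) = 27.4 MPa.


f(365) = 365 / (4 + 0.85 * 365) * 27.4
= 365 / 314.25 * 27.4
= 31.82 MPa

31.82


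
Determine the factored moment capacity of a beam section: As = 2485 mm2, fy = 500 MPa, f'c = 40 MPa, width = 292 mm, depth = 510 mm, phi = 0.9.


a = As * fy / (0.85 * f'c * b)
= 2485 * 500 / (0.85 * 40 * 292)
= 125.1511 mm
Mn = As * fy * (d - a/2) / 10^6
= 555.9249 kN-m
phi*Mn = 0.9 * 555.9249 = 500.33 kN-m

500.33


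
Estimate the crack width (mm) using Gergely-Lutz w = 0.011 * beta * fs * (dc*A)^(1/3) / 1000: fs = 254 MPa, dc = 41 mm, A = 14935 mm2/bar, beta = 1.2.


w = 0.011 * beta * fs * (dc * A)^(1/3) / 1000
= 0.011 * 1.2 * 254 * (41 * 14935)^(1/3) / 1000
= 0.285 mm

0.285


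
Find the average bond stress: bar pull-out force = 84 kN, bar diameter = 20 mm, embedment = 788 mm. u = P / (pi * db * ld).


u = P / (pi * db * ld)
= 84 * 1000 / (pi * 20 * 788)
= 1.697 MPa

1.697


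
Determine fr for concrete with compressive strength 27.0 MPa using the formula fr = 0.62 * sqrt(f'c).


fr = 0.62 * sqrt(27.0)
= 3.222 MPa

3.222


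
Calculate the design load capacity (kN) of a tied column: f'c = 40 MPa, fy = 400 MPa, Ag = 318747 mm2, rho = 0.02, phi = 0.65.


Ast = rho * Ag = 0.02 * 318747 = 6374.94 mm2
phi*Pn = 0.65 * 0.80 * (0.85 * 40 * (318747 - 6374.94) + 400 * 6374.94) / 1000
= 6848.73 kN

6848.73


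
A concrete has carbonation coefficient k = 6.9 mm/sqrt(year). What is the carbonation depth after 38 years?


depth = k * sqrt(t)
= 6.9 * sqrt(38)
= 42.53 mm

42.53


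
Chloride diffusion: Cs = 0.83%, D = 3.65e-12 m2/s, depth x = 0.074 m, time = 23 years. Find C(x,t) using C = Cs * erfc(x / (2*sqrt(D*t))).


t_seconds = 23 * 365.25 * 24 * 3600 = 725824800.0 s
arg = 0.074 / (2 * sqrt(3.65e-12 * 725824800.0))
= 0.7189
erfc(0.7189) = 0.3093
C = 0.83 * 0.3093 = 0.2568%

0.2568


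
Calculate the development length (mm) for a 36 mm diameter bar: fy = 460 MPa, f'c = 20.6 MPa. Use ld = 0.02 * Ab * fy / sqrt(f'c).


Ab = pi * 36^2 / 4 = 1017.876 mm2
ld = 0.02 * 1017.876 * 460 / sqrt(20.6)
= 2063.2 mm

2063.2


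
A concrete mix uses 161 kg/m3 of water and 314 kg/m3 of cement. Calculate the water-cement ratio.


w/c = water / cement
w/c = 161 / 314 = 0.513

0.513


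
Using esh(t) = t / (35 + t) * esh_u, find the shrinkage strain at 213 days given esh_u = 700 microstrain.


esh(213) = 213 / (35 + 213) * 700
= 213 / 248 * 700
= 601.2 microstrain

601.2


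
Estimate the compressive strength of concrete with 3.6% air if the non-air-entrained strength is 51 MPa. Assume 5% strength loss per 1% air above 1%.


Strength loss = (3.6 - 1) * 5 = 13.0%
f'c = 51 * (1 - 13.0/100)
= 44.37 MPa

44.37


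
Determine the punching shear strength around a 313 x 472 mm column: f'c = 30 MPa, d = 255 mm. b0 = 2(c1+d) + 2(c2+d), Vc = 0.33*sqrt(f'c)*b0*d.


b0 = 2*(313 + 255) + 2*(472 + 255) = 2590 mm
Vc = 0.33 * sqrt(30) * 2590 * 255 / 1000
= 1193.75 kN

1193.75


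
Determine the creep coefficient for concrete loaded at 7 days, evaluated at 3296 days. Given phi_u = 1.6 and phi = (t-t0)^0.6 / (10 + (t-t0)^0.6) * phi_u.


dt = 3296 - 7 = 3289
phi = 3289^0.6 / (10 + 3289^0.6) * 1.6
= 1.485

1.485


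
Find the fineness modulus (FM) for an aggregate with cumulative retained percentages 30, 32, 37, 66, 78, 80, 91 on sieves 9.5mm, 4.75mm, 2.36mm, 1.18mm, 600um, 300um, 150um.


FM = sum(cumulative % retained) / 100
= 414 / 100
= 4.14

4.14


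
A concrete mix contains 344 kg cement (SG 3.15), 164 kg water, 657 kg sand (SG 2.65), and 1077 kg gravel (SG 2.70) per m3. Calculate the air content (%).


Vol cement = 344 / (3.15 * 1000) = 0.109206 m3
Vol water = 164 / 1000 = 0.164 m3
Vol sand = 657 / (2.65 * 1000) = 0.247925 m3
Vol gravel = 1077 / (2.70 * 1000) = 0.398889 m3
Total solid + water volume = 0.92002 m3
Air = (1 - 0.92002) * 100 = 8.0%

8.0


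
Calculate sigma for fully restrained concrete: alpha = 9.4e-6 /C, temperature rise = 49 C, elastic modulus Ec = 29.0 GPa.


sigma = alpha * dT * Ec
= 9.4e-6 * 49 * 29.0 * 1000
= 13.357 MPa

13.357


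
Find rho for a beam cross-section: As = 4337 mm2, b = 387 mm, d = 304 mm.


rho = As / (b * d)
= 4337 / (387 * 304)
= 0.0369

0.0369


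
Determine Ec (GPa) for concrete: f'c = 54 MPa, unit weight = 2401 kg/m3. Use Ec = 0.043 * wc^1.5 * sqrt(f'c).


Ec = 0.043 * 2401^1.5 * sqrt(54) / 1000
= 37.18 GPa

37.18


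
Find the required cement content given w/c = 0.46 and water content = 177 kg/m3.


Cement = water / (w/c)
= 177 / 0.46
= 384.8 kg/m3

384.8


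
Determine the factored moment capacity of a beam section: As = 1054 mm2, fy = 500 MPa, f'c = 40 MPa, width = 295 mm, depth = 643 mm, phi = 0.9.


a = As * fy / (0.85 * f'c * b)
= 1054 * 500 / (0.85 * 40 * 295)
= 52.5424 mm
Mn = As * fy * (d - a/2) / 10^6
= 325.0161 kN-m
phi*Mn = 0.9 * 325.0161 = 292.51 kN-m

292.51


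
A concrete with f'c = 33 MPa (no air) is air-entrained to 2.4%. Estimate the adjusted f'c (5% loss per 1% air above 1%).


Strength loss = (2.4 - 1) * 5 = 7.0%
f'c = 33 * (1 - 7.0/100)
= 30.69 MPa

30.69


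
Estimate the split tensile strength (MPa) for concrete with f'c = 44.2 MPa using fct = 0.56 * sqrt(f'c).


fct = 0.56 * sqrt(44.2)
= 0.56 * 6.648
= 3.723 MPa

3.723


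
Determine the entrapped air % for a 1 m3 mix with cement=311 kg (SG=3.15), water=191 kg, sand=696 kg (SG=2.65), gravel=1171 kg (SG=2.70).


Vol cement = 311 / (3.15 * 1000) = 0.09873 m3
Vol water = 191 / 1000 = 0.191 m3
Vol sand = 696 / (2.65 * 1000) = 0.262642 m3
Vol gravel = 1171 / (2.70 * 1000) = 0.433704 m3
Total solid + water volume = 0.986075 m3
Air = (1 - 0.986075) * 100 = 1.39%

1.39


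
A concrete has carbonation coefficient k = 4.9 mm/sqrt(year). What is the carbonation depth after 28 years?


depth = k * sqrt(t)
= 4.9 * sqrt(28)
= 25.93 mm

25.93


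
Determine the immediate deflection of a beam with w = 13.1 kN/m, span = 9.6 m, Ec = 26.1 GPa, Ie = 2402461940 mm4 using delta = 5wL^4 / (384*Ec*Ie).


Convert: L = 9.6 m = 9600 mm, Ec = 26.1 GPa = 26100 MPa
delta = 5 * 13.1 * 9600^4 / (384 * 26100 * 2402461940)
= 23.1 mm

23.1


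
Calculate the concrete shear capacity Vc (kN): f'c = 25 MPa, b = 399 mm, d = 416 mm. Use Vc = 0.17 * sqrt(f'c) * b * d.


Vc = 0.17 * sqrt(25) * 399 * 416 / 1000
= 141.09 kN

141.09


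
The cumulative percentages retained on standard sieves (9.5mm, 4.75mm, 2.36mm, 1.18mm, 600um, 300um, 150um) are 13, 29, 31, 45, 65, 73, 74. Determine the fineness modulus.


FM = sum(cumulative % retained) / 100
= 330 / 100
= 3.3

3.3


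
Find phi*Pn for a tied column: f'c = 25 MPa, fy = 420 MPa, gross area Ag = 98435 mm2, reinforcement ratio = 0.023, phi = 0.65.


Ast = rho * Ag = 0.023 * 98435 = 2264.005 mm2
phi*Pn = 0.65 * 0.80 * (0.85 * 25 * (98435 - 2264.005) + 420 * 2264.005) / 1000
= 1557.15 kN

1557.15


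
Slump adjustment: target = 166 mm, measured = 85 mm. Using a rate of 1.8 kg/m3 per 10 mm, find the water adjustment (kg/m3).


Difference = 166 - 85 = 81 mm
Water adjustment = 81 * 1.8 / 10 = 14.6 kg/m3

14.6


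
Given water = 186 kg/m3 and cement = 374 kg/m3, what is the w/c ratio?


w/c = water / cement
w/c = 186 / 374 = 0.497

0.497


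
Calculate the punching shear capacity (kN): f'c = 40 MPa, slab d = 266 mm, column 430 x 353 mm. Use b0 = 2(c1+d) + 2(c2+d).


b0 = 2*(430 + 266) + 2*(353 + 266) = 2630 mm
Vc = 0.33 * sqrt(40) * 2630 * 266 / 1000
= 1460.1 kN

1460.1


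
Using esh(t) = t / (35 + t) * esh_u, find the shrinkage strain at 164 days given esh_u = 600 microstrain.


esh(164) = 164 / (35 + 164) * 600
= 164 / 199 * 600
= 494.5 microstrain

494.5


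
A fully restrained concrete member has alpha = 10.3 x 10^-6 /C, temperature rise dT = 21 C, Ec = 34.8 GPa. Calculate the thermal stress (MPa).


sigma = alpha * dT * Ec
= 10.3e-6 * 21 * 34.8 * 1000
= 7.527 MPa

7.527


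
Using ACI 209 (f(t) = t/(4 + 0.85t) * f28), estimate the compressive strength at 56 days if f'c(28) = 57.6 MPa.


f(56) = 56 / (4 + 0.85 * 56) * 57.6
= 56 / 51.6 * 57.6
= 62.51 MPa

62.51


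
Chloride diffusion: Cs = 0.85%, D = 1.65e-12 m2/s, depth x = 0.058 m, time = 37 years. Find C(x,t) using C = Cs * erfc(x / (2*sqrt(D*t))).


t_seconds = 37 * 365.25 * 24 * 3600 = 1167631200.0 s
arg = 0.058 / (2 * sqrt(1.65e-12 * 1167631200.0))
= 0.6607
erfc(0.6607) = 0.3501
C = 0.85 * 0.3501 = 0.2976%

0.2976


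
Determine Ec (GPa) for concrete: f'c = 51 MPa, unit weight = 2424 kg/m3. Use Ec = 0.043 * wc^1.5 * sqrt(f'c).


Ec = 0.043 * 2424^1.5 * sqrt(51) / 1000
= 36.65 GPa

36.65


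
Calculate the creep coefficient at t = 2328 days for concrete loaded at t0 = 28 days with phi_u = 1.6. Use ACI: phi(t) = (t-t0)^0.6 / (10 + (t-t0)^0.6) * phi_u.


dt = 2328 - 28 = 2300
phi = 2300^0.6 / (10 + 2300^0.6) * 1.6
= 1.46

1.46


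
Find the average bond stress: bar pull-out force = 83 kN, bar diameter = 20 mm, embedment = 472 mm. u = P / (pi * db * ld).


u = P / (pi * db * ld)
= 83 * 1000 / (pi * 20 * 472)
= 2.799 MPa

2.799


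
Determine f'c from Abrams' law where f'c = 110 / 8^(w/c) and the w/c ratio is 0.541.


f'c = 110 / 8^0.541
= 110 / 3.08
= 35.71 MPa

35.71


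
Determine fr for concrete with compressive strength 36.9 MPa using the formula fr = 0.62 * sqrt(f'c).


fr = 0.62 * sqrt(36.9)
= 3.766 MPa

3.766


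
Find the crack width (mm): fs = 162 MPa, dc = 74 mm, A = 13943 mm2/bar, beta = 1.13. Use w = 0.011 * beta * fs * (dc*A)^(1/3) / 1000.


w = 0.011 * beta * fs * (dc * A)^(1/3) / 1000
= 0.011 * 1.13 * 162 * (74 * 13943)^(1/3) / 1000
= 0.203 mm

0.203


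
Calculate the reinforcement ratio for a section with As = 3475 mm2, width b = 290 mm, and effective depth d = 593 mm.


rho = As / (b * d)
= 3475 / (290 * 593)
= 0.0202

0.0202
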